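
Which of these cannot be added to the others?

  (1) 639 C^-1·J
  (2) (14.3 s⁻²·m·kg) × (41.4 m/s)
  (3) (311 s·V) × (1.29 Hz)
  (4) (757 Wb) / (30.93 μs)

(2)

Work out the base dimensions of each:
  (1) J·C⁻¹ = N·m·(s·A)⁻¹ = kg·m²·s⁻³·A⁻¹
  (2) [kg·m·s⁻²] · [m·s⁻¹] = kg·m²·s⁻³
  (3) [kg·m²·s⁻²·A⁻¹] · [s⁻¹] = kg·m²·s⁻³·A⁻¹
  (4) [kg·m²·s⁻²·A⁻¹] / [s] = kg·m²·s⁻³·A⁻¹
All reduce to kg·m²·s⁻³·A⁻¹ except (2), which is kg·m²·s⁻³.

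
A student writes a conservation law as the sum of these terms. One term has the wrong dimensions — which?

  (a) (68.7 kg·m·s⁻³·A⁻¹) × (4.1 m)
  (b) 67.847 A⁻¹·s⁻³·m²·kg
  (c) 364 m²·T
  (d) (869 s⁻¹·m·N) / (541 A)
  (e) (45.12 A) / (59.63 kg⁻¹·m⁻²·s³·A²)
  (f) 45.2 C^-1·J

(c)

Work out the base dimensions of each:
  (a) [kg·m·s⁻³·A⁻¹] · [m] = kg·m²·s⁻³·A⁻¹
  (b) kg·m²·s⁻³·A⁻¹
  (c) T·m² = Wb·m⁻²·m² = kg·m²·s⁻²·A⁻¹
  (d) [kg·m²·s⁻³] / [A] = kg·m²·s⁻³·A⁻¹
  (e) [A] / [kg⁻¹·m⁻²·s³·A²] = kg·m²·s⁻³·A⁻¹
  (f) J·C⁻¹ = N·m·(s·A)⁻¹ = kg·m²·s⁻³·A⁻¹
All reduce to kg·m²·s⁻³·A⁻¹ except (c), which is kg·m²·s⁻²·A⁻¹.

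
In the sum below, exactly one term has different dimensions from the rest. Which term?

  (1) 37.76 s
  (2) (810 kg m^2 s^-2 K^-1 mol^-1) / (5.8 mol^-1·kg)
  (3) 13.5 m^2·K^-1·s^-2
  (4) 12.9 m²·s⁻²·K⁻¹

(1)

In SI base units:
  (1) s
  (2) [kg·m²·s⁻²·K⁻¹·mol⁻¹] / [kg·mol⁻¹] = m²·s⁻²·K⁻¹
  (3) m²·s⁻²·K⁻¹
  (4) m²·s⁻²·K⁻¹
All reduce to m²·s⁻²·K⁻¹ except (1), which is s.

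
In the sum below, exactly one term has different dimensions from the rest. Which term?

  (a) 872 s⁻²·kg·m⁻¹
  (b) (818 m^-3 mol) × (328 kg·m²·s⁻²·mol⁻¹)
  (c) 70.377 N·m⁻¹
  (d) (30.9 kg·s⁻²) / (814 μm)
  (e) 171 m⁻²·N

Expand each in SI base units:
  (a) kg·m⁻¹·s⁻²
  (b) [m⁻³·mol] · [kg·m²·s⁻²·mol⁻¹] = kg·m⁻¹·s⁻²
  (c) N·m⁻¹ = kg·m·s⁻²·m⁻¹ = kg·s⁻²
  (d) [kg·s⁻²] / [m] = kg·m⁻¹·s⁻²
  (e) N·m⁻² = kg·m·s⁻²·m⁻² = kg·m⁻¹·s⁻²
All reduce to kg·m⁻¹·s⁻² except (c), which is kg·s⁻².

(c)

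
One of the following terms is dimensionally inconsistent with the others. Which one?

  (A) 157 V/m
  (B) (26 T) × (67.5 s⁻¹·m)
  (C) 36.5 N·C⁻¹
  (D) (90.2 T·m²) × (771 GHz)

(D)

Reduce each to base SI dimensions:
  (A) V·m⁻¹ = J·C⁻¹·m⁻¹ = kg·m·s⁻³·A⁻¹
  (B) [kg·s⁻²·A⁻¹] · [m·s⁻¹] = kg·m·s⁻³·A⁻¹
  (C) N·C⁻¹ = kg·m·s⁻²·(s·A)⁻¹ = kg·m·s⁻³·A⁻¹
  (D) [kg·m²·s⁻²·A⁻¹] · [s⁻¹] = kg·m²·s⁻³·A⁻¹
All reduce to kg·m·s⁻³·A⁻¹ except (D), which is kg·m²·s⁻³·A⁻¹.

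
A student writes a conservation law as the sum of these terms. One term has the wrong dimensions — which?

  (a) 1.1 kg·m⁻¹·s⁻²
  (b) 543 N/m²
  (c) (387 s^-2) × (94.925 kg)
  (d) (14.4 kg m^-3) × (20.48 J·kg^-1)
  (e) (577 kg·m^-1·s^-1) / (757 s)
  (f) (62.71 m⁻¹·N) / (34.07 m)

Expand each in SI base units:
  (a) kg·m⁻¹·s⁻²
  (b) N·m⁻² = kg·m·s⁻²·m⁻² = kg·m⁻¹·s⁻²
  (c) [s⁻²] · [kg] = kg·s⁻²
  (d) [kg·m⁻³] · [m²·s⁻²] = kg·m⁻¹·s⁻²
  (e) [kg·m⁻¹·s⁻¹] / [s] = kg·m⁻¹·s⁻²
  (f) [kg·s⁻²] / [m] = kg·m⁻¹·s⁻²
All reduce to kg·m⁻¹·s⁻² except (c), which is kg·s⁻².

(c)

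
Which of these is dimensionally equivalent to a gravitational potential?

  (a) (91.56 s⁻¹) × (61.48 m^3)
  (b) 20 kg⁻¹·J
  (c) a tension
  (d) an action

(b)

Reference: [gravitational potential] = m²·s⁻².
Each option:
  (a) [s⁻¹] · [m³] = m³·s⁻¹
  (b) J·kg⁻¹ = N·m·kg⁻¹ = m²·s⁻²  ← same
  (c) [tension] = kg·m·s⁻²
  (d) [action] = kg·m²·s⁻¹
Only (b) matches m²·s⁻².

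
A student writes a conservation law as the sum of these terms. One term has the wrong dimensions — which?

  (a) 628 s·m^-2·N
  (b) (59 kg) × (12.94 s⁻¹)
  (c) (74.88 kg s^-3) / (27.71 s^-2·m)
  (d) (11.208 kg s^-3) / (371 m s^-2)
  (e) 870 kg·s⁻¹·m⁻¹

(b)

In SI base units:
  (a) N·s·m⁻² = kg·m·s⁻²·s·m⁻² = kg·m⁻¹·s⁻¹
  (b) [kg] · [s⁻¹] = kg·s⁻¹
  (c) [kg·s⁻³] / [m·s⁻²] = kg·m⁻¹·s⁻¹
  (d) [kg·s⁻³] / [m·s⁻²] = kg·m⁻¹·s⁻¹
  (e) kg·m⁻¹·s⁻¹
All reduce to kg·m⁻¹·s⁻¹ except (b), which is kg·s⁻¹.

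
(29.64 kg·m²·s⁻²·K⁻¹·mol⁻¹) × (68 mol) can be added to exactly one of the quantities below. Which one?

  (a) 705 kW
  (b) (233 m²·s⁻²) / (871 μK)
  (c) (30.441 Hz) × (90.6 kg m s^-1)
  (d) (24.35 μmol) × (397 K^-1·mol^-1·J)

Reference: [kg·m²·s⁻²·K⁻¹·mol⁻¹] · [mol] = kg·m²·s⁻²·K⁻¹.
Each option:
  (a) W = J·s⁻¹ = kg·m²·s⁻³
  (b) [m²·s⁻²] / [K] = m²·s⁻²·K⁻¹
  (c) [s⁻¹] · [kg·m·s⁻¹] = kg·m·s⁻²
  (d) [mol] · [kg·m²·s⁻²·K⁻¹·mol⁻¹] = kg·m²·s⁻²·K⁻¹  ← same
Only (d) matches kg·m²·s⁻²·K⁻¹.

(d)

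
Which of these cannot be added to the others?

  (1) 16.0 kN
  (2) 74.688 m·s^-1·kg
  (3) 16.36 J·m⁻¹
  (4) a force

In SI base units:
  (1) N = kg·m·s⁻²
  (2) kg·m·s⁻¹
  (3) J·m⁻¹ = N·m·m⁻¹ = kg·m·s⁻²
  (4) [force] = kg·m·s⁻²
All reduce to kg·m·s⁻² except (2), which is kg·m·s⁻¹.

(2)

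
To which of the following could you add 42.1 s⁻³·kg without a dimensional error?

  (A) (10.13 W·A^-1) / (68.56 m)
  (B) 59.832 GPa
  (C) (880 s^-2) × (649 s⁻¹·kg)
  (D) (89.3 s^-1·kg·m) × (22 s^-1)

(C)

Reference: kg·s⁻³.
Each option:
  (A) [kg·m²·s⁻³·A⁻¹] / [m] = kg·m·s⁻³·A⁻¹
  (B) Pa = N·m⁻² = kg·m⁻¹·s⁻²
  (C) [s⁻²] · [kg·s⁻¹] = kg·s⁻³  ← same
  (D) [kg·m·s⁻¹] · [s⁻¹] = kg·m·s⁻²
Only (C) matches kg·s⁻³.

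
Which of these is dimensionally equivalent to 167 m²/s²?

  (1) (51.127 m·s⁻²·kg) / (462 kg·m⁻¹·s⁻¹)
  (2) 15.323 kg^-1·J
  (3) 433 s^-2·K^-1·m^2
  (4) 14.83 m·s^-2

(2)

Reference: m²·s⁻².
Each option:
  (1) [kg·m·s⁻²] / [kg·m⁻¹·s⁻¹] = m²·s⁻¹
  (2) J·kg⁻¹ = N·m·kg⁻¹ = m²·s⁻²  ← same
  (3) m²·s⁻²·K⁻¹
  (4) m·s⁻²
Only (2) matches m²·s⁻².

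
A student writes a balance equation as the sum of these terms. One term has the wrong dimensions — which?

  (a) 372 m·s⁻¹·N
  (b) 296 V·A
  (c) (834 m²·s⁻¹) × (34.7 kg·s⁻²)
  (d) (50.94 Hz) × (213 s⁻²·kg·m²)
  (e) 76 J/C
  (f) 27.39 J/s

Expand each in SI base units:
  (a) N·m·s⁻¹ = kg·m·s⁻²·m·s⁻¹ = kg·m²·s⁻³
  (b) V·A = J·C⁻¹·A = kg·m²·s⁻³
  (c) [m²·s⁻¹] · [kg·s⁻²] = kg·m²·s⁻³
  (d) [s⁻¹] · [kg·m²·s⁻²] = kg·m²·s⁻³
  (e) J·C⁻¹ = N·m·(s·A)⁻¹ = kg·m²·s⁻³·A⁻¹
  (f) J·s⁻¹ = N·m·s⁻¹ = kg·m²·s⁻³
All reduce to kg·m²·s⁻³ except (e), which is kg·m²·s⁻³·A⁻¹.

(e)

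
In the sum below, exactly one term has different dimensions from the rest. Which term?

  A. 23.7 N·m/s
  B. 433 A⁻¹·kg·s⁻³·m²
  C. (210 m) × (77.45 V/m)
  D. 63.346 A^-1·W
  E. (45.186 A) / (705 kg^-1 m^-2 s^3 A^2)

A.

Expand each in SI base units:
  A. N·m·s⁻¹ = kg·m·s⁻²·m·s⁻¹ = kg·m²·s⁻³
  B. kg·m²·s⁻³·A⁻¹
  C. [m] · [kg·m·s⁻³·A⁻¹] = kg·m²·s⁻³·A⁻¹
  D. W·A⁻¹ = J·s⁻¹·A⁻¹ = kg·m²·s⁻³·A⁻¹
  E. [A] / [kg⁻¹·m⁻²·s³·A²] = kg·m²·s⁻³·A⁻¹
All reduce to kg·m²·s⁻³·A⁻¹ except A., which is kg·m²·s⁻³.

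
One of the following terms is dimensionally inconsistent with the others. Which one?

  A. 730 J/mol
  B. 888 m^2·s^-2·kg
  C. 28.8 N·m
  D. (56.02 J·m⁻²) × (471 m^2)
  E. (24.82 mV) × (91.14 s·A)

A.

Dimensions:
  A. J·mol⁻¹ = N·m·mol⁻¹ = kg·m²·s⁻²·mol⁻¹
  B. kg·m²·s⁻²
  C. N·m = kg·m·s⁻²·m = kg·m²·s⁻²
  D. [kg·s⁻²] · [m²] = kg·m²·s⁻²
  E. [kg·m²·s⁻³·A⁻¹] · [s·A] = kg·m²·s⁻²
All reduce to kg·m²·s⁻² except A., which is kg·m²·s⁻²·mol⁻¹.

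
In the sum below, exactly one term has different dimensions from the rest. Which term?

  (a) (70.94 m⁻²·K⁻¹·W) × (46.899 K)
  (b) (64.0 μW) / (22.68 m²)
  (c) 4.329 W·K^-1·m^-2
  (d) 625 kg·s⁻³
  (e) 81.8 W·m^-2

(c)

Work out the base dimensions of each:
  (a) [kg·s⁻³·K⁻¹] · [K] = kg·s⁻³
  (b) [kg·m²·s⁻³] / [m²] = kg·s⁻³
  (c) W·m⁻²·K⁻¹ = J·s⁻¹·m⁻²·K⁻¹ = kg·s⁻³·K⁻¹
  (d) kg·s⁻³
  (e) W·m⁻² = J·s⁻¹·m⁻² = kg·s⁻³
All reduce to kg·s⁻³ except (c), which is kg·s⁻³·K⁻¹.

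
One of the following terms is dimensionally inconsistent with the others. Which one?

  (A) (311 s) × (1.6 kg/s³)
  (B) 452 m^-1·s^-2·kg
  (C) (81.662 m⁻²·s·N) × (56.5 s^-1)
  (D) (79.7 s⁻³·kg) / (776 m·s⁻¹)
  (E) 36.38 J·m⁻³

(A)

Reduce each to base SI dimensions:
  (A) [s] · [kg·s⁻³] = kg·s⁻²
  (B) kg·m⁻¹·s⁻²
  (C) [kg·m⁻¹·s⁻¹] · [s⁻¹] = kg·m⁻¹·s⁻²
  (D) [kg·s⁻³] / [m·s⁻¹] = kg·m⁻¹·s⁻²
  (E) J·m⁻³ = N·m·m⁻³ = kg·m⁻¹·s⁻²
All reduce to kg·m⁻¹·s⁻² except (A), which is kg·s⁻².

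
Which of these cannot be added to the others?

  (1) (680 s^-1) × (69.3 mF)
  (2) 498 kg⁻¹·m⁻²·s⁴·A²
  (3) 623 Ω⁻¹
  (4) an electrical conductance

Dimensions:
  (1) [s⁻¹] · [kg⁻¹·m⁻²·s⁴·A²] = kg⁻¹·m⁻²·s³·A²
  (2) kg⁻¹·m⁻²·s⁴·A²
  (3) Ω⁻¹ = (V·A⁻¹)⁻¹ = kg⁻¹·m⁻²·s³·A²
  (4) [electrical conductance] = kg⁻¹·m⁻²·s³·A²
All reduce to kg⁻¹·m⁻²·s³·A² except (2), which is kg⁻¹·m⁻²·s⁴·A².

(2)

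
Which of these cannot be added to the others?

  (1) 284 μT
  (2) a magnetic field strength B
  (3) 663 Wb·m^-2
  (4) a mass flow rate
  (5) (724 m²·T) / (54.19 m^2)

(4)

In SI base units:
  (1) T = Wb·m⁻² = kg·s⁻²·A⁻¹
  (2) [magnetic field strength B] = kg·s⁻²·A⁻¹
  (3) Wb·m⁻² = V·s·m⁻² = kg·s⁻²·A⁻¹
  (4) [mass flow rate] = kg·s⁻¹
  (5) [kg·m²·s⁻²·A⁻¹] / [m²] = kg·s⁻²·A⁻¹
All reduce to kg·s⁻²·A⁻¹ except (4), which is kg·s⁻¹.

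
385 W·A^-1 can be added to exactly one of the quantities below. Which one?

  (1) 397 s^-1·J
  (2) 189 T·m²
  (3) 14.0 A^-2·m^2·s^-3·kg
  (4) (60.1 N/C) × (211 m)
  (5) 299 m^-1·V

Reference: W·A⁻¹ = J·s⁻¹·A⁻¹ = kg·m²·s⁻³·A⁻¹.
Each option:
  (1) J·s⁻¹ = N·m·s⁻¹ = kg·m²·s⁻³
  (2) T·m² = Wb·m⁻²·m² = kg·m²·s⁻²·A⁻¹
  (3) kg·m²·s⁻³·A⁻²
  (4) [kg·m·s⁻³·A⁻¹] · [m] = kg·m²·s⁻³·A⁻¹  ← same
  (5) V·m⁻¹ = J·C⁻¹·m⁻¹ = kg·m·s⁻³·A⁻¹
Only (4) matches kg·m²·s⁻³·A⁻¹.

(4)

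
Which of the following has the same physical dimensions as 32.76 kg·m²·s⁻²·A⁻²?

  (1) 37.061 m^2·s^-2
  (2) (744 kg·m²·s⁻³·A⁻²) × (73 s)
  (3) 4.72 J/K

Reference: kg·m²·s⁻²·A⁻².
Each option:
  (1) m²·s⁻²
  (2) [kg·m²·s⁻³·A⁻²] · [s] = kg·m²·s⁻²·A⁻²  ← same
  (3) J·K⁻¹ = N·m·K⁻¹ = kg·m²·s⁻²·K⁻¹
Only (2) matches kg·m²·s⁻²·A⁻².

(2)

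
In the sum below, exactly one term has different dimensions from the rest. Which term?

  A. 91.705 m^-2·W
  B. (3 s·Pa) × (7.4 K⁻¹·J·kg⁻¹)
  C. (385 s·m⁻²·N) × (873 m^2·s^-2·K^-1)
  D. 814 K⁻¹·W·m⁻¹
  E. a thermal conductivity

A.

Expand each in SI base units:
  A. W·m⁻² = J·s⁻¹·m⁻² = kg·s⁻³
  B. [kg·m⁻¹·s⁻¹] · [m²·s⁻²·K⁻¹] = kg·m·s⁻³·K⁻¹
  C. [kg·m⁻¹·s⁻¹] · [m²·s⁻²·K⁻¹] = kg·m·s⁻³·K⁻¹
  D. W·m⁻¹·K⁻¹ = J·s⁻¹·m⁻¹·K⁻¹ = kg·m·s⁻³·K⁻¹
  E. [thermal conductivity] = kg·m·s⁻³·K⁻¹
All reduce to kg·m·s⁻³·K⁻¹ except A., which is kg·s⁻³.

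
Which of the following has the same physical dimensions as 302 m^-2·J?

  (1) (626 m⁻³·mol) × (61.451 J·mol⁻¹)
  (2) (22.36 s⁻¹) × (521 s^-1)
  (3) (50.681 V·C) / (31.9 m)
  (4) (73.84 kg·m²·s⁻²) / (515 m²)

Reference: J·m⁻² = N·m·m⁻² = kg·s⁻².
Each option:
  (1) [m⁻³·mol] · [kg·m²·s⁻²·mol⁻¹] = kg·m⁻¹·s⁻²
  (2) [s⁻¹] · [s⁻¹] = s⁻²
  (3) [kg·m²·s⁻²] / [m] = kg·m·s⁻²
  (4) [kg·m²·s⁻²] / [m²] = kg·s⁻²  ← same
Only (4) matches kg·s⁻².

(4)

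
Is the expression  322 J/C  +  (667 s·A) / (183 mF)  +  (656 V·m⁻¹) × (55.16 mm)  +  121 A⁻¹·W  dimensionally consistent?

Yes

Expand each in SI base units:
  322 J/C:  J·C⁻¹ = N·m·(s·A)⁻¹ = kg·m²·s⁻³·A⁻¹
  (667 s·A) / (183 mF):  [s·A] / [kg⁻¹·m⁻²·s⁴·A²] = kg·m²·s⁻³·A⁻¹
  (656 V·m⁻¹) × (55.16 mm):  [kg·m·s⁻³·A⁻¹] · [m] = kg·m²·s⁻³·A⁻¹
  121 A⁻¹·W:  W·A⁻¹ = J·s⁻¹·A⁻¹ = kg·m²·s⁻³·A⁻¹
Every term reduces to kg·m²·s⁻³·A⁻¹.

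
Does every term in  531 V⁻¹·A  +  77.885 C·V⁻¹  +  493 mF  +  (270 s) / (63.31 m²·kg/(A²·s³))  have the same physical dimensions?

Expand each in SI base units:
  531 V⁻¹·A:  A·V⁻¹ = A·(J·C⁻¹)⁻¹ = kg⁻¹·m⁻²·s³·A²
  77.885 C·V⁻¹:  C·V⁻¹ = s·A·(J·C⁻¹)⁻¹ = kg⁻¹·m⁻²·s⁴·A²
  493 mF:  F = C·V⁻¹ = kg⁻¹·m⁻²·s⁴·A²
  (270 s) / (63.31 m²·kg/(A²·s³)):  [s] / [kg·m²·s⁻³·A⁻²] = kg⁻¹·m⁻²·s⁴·A²
The terms do not share a single dimension (kg⁻¹·m⁻²·s³·A² vs kg⁻¹·m⁻²·s⁴·A²).

No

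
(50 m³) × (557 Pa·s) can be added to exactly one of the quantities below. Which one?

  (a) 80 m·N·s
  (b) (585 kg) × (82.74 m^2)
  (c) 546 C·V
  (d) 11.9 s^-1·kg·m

Reference: [m³] · [kg·m⁻¹·s⁻¹] = kg·m²·s⁻¹.
Each option:
  (a) N·m·s = kg·m·s⁻²·m·s = kg·m²·s⁻¹  ← same
  (b) [kg] · [m²] = kg·m²
  (c) C·V = s·A·J·C⁻¹ = kg·m²·s⁻²
  (d) kg·m·s⁻¹
Only (a) matches kg·m²·s⁻¹.

(a)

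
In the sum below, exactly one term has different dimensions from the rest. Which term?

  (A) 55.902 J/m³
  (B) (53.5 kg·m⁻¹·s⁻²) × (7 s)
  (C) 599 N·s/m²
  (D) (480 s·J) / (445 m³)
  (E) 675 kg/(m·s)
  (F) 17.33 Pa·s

Work out the base dimensions of each:
  (A) J·m⁻³ = N·m·m⁻³ = kg·m⁻¹·s⁻²
  (B) [kg·m⁻¹·s⁻²] · [s] = kg·m⁻¹·s⁻¹
  (C) N·s·m⁻² = kg·m·s⁻²·s·m⁻² = kg·m⁻¹·s⁻¹
  (D) [kg·m²·s⁻¹] / [m³] = kg·m⁻¹·s⁻¹
  (E) kg·m⁻¹·s⁻¹
  (F) Pa·s = N·m⁻²·s = kg·m⁻¹·s⁻¹
All reduce to kg·m⁻¹·s⁻¹ except (A), which is kg·m⁻¹·s⁻².

(A)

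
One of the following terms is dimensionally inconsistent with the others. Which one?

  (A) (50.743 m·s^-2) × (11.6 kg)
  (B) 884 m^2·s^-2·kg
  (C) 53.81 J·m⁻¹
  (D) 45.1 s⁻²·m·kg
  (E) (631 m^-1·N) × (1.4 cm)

(B)

Dimensions:
  (A) [m·s⁻²] · [kg] = kg·m·s⁻²
  (B) kg·m²·s⁻²
  (C) J·m⁻¹ = N·m·m⁻¹ = kg·m·s⁻²
  (D) kg·m·s⁻²
  (E) [kg·s⁻²] · [m] = kg·m·s⁻²
All reduce to kg·m·s⁻² except (B), which is kg·m²·s⁻².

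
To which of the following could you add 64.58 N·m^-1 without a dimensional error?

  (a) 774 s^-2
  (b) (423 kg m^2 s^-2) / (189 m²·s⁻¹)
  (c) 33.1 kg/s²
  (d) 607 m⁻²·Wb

(c)

Reference: N·m⁻¹ = kg·m·s⁻²·m⁻¹ = kg·s⁻².
Each option:
  (a) s⁻²
  (b) [kg·m²·s⁻²] / [m²·s⁻¹] = kg·s⁻¹
  (c) kg·s⁻²  ← same
  (d) Wb·m⁻² = V·s·m⁻² = kg·s⁻²·A⁻¹
Only (c) matches kg·s⁻².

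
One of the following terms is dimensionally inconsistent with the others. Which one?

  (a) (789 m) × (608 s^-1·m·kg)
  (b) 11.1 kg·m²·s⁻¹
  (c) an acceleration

Expand each in SI base units:
  (a) [m] · [kg·m·s⁻¹] = kg·m²·s⁻¹
  (b) kg·m²·s⁻¹
  (c) [acceleration] = m·s⁻²
All reduce to kg·m²·s⁻¹ except (c), which is m·s⁻².

(c)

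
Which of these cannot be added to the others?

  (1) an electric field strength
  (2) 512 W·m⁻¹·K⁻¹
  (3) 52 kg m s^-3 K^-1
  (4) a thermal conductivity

Work out the base dimensions of each:
  (1) [electric field strength] = kg·m·s⁻³·A⁻¹
  (2) W·m⁻¹·K⁻¹ = J·s⁻¹·m⁻¹·K⁻¹ = kg·m·s⁻³·K⁻¹
  (3) kg·m·s⁻³·K⁻¹
  (4) [thermal conductivity] = kg·m·s⁻³·K⁻¹
All reduce to kg·m·s⁻³·K⁻¹ except (1), which is kg·m·s⁻³·A⁻¹.

(1)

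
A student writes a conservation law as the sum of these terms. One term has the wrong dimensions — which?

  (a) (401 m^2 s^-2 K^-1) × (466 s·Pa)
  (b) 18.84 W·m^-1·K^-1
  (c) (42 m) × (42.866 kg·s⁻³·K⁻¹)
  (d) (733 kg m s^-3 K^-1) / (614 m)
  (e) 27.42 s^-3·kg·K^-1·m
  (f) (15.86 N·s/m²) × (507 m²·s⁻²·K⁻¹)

Reduce each to base SI dimensions:
  (a) [m²·s⁻²·K⁻¹] · [kg·m⁻¹·s⁻¹] = kg·m·s⁻³·K⁻¹
  (b) W·m⁻¹·K⁻¹ = J·s⁻¹·m⁻¹·K⁻¹ = kg·m·s⁻³·K⁻¹
  (c) [m] · [kg·s⁻³·K⁻¹] = kg·m·s⁻³·K⁻¹
  (d) [kg·m·s⁻³·K⁻¹] / [m] = kg·s⁻³·K⁻¹
  (e) kg·m·s⁻³·K⁻¹
  (f) [kg·m⁻¹·s⁻¹] · [m²·s⁻²·K⁻¹] = kg·m·s⁻³·K⁻¹
All reduce to kg·m·s⁻³·K⁻¹ except (d), which is kg·s⁻³·K⁻¹.

(d)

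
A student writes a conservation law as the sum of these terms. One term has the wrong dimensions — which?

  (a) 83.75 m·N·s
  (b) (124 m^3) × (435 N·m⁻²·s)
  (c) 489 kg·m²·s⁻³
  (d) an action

Work out the base dimensions of each:
  (a) N·m·s = kg·m·s⁻²·m·s = kg·m²·s⁻¹
  (b) [m³] · [kg·m⁻¹·s⁻¹] = kg·m²·s⁻¹
  (c) kg·m²·s⁻³
  (d) [action] = kg·m²·s⁻¹
All reduce to kg·m²·s⁻¹ except (c), which is kg·m²·s⁻³.

(c)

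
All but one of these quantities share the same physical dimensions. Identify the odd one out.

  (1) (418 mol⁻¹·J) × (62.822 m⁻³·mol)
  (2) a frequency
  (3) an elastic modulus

(2)

Work out the base dimensions of each:
  (1) [kg·m²·s⁻²·mol⁻¹] · [m⁻³·mol] = kg·m⁻¹·s⁻²
  (2) [frequency] = s⁻¹
  (3) [elastic modulus] = kg·m⁻¹·s⁻²
All reduce to kg·m⁻¹·s⁻² except (2), which is s⁻¹.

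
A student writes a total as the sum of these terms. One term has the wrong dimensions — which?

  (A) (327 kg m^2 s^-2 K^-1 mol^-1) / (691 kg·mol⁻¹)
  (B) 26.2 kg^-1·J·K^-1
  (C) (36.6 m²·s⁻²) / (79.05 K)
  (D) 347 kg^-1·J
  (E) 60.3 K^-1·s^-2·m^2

(D)

Reduce each to base SI dimensions:
  (A) [kg·m²·s⁻²·K⁻¹·mol⁻¹] / [kg·mol⁻¹] = m²·s⁻²·K⁻¹
  (B) J·kg⁻¹·K⁻¹ = N·m·kg⁻¹·K⁻¹ = m²·s⁻²·K⁻¹
  (C) [m²·s⁻²] / [K] = m²·s⁻²·K⁻¹
  (D) J·kg⁻¹ = N·m·kg⁻¹ = m²·s⁻²
  (E) m²·s⁻²·K⁻¹
All reduce to m²·s⁻²·K⁻¹ except (D), which is m²·s⁻².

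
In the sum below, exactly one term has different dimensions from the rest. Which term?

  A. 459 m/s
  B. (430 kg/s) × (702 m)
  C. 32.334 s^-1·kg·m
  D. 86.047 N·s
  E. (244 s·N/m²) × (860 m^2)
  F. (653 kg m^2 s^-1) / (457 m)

A.

Reduce each to base SI dimensions:
  A. m·s⁻¹
  B. [kg·s⁻¹] · [m] = kg·m·s⁻¹
  C. kg·m·s⁻¹
  D. N·s = kg·m·s⁻²·s = kg·m·s⁻¹
  E. [kg·m⁻¹·s⁻¹] · [m²] = kg·m·s⁻¹
  F. [kg·m²·s⁻¹] / [m] = kg·m·s⁻¹
All reduce to kg·m·s⁻¹ except A., which is m·s⁻¹.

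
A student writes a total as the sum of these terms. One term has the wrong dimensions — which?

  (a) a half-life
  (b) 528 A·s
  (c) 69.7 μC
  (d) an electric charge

(a)

Dimensions:
  (a) [half-life] = s
  (b) A·s = s·A
  (c) C = s·A
  (d) [electric charge] = s·A
All reduce to s·A except (a), which is s.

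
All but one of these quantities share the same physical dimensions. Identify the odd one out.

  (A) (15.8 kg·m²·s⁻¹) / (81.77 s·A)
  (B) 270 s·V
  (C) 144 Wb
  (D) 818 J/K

Dimensions:
  (A) [kg·m²·s⁻¹] / [s·A] = kg·m²·s⁻²·A⁻¹
  (B) V·s = J·C⁻¹·s = kg·m²·s⁻²·A⁻¹
  (C) Wb = V·s = kg·m²·s⁻²·A⁻¹
  (D) J·K⁻¹ = N·m·K⁻¹ = kg·m²·s⁻²·K⁻¹
All reduce to kg·m²·s⁻²·A⁻¹ except (D), which is kg·m²·s⁻²·K⁻¹.

(D)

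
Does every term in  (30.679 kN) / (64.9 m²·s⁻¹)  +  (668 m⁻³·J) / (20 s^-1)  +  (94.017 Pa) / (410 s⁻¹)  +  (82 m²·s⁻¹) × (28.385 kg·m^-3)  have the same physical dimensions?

Yes

Reduce each to base SI dimensions:
  (30.679 kN) / (64.9 m²·s⁻¹):  [kg·m·s⁻²] / [m²·s⁻¹] = kg·m⁻¹·s⁻¹
  (668 m⁻³·J) / (20 s^-1):  [kg·m⁻¹·s⁻²] / [s⁻¹] = kg·m⁻¹·s⁻¹
  (94.017 Pa) / (410 s⁻¹):  [kg·m⁻¹·s⁻²] / [s⁻¹] = kg·m⁻¹·s⁻¹
  (82 m²·s⁻¹) × (28.385 kg·m^-3):  [m²·s⁻¹] · [kg·m⁻³] = kg·m⁻¹·s⁻¹
Every term reduces to kg·m⁻¹·s⁻¹.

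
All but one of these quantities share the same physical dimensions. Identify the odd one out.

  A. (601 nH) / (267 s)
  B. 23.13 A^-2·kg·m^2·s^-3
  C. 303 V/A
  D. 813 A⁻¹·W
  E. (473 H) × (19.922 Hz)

D.

Expand each in SI base units:
  A. [kg·m²·s⁻²·A⁻²] / [s] = kg·m²·s⁻³·A⁻²
  B. kg·m²·s⁻³·A⁻²
  C. V·A⁻¹ = J·C⁻¹·A⁻¹ = kg·m²·s⁻³·A⁻²
  D. W·A⁻¹ = J·s⁻¹·A⁻¹ = kg·m²·s⁻³·A⁻¹
  E. [kg·m²·s⁻²·A⁻²] · [s⁻¹] = kg·m²·s⁻³·A⁻²
All reduce to kg·m²·s⁻³·A⁻² except D., which is kg·m²·s⁻³·A⁻¹.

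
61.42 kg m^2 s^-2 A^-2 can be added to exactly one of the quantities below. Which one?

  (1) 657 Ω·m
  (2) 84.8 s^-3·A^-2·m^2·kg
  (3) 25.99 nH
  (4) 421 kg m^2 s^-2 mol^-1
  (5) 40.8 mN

Reference: kg·m²·s⁻²·A⁻².
Each option:
  (1) Ω·m = V·A⁻¹·m = kg·m³·s⁻³·A⁻²
  (2) kg·m²·s⁻³·A⁻²
  (3) H = V·s·A⁻¹ = kg·m²·s⁻²·A⁻²  ← same
  (4) kg·m²·s⁻²·mol⁻¹
  (5) N = kg·m·s⁻²
Only (3) matches kg·m²·s⁻²·A⁻².

(3)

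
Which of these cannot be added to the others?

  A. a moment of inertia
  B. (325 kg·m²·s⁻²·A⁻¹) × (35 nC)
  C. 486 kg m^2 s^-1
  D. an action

A.

Expand each in SI base units:
  A. [moment of inertia] = kg·m²
  B. [kg·m²·s⁻²·A⁻¹] · [s·A] = kg·m²·s⁻¹
  C. kg·m²·s⁻¹
  D. [action] = kg·m²·s⁻¹
All reduce to kg·m²·s⁻¹ except A., which is kg·m².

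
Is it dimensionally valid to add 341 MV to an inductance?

In SI base units:
  341 MV:  V = J·C⁻¹ = kg·m²·s⁻³·A⁻¹
  an inductance:  [inductance] = kg·m²·s⁻²·A⁻²
kg·m²·s⁻³·A⁻¹ ≠ kg·m²·s⁻²·A⁻², so they cannot be added.

No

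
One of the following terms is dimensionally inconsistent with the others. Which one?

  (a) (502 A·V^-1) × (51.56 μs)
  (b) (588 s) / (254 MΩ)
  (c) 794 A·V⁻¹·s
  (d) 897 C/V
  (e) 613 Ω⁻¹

Expand each in SI base units:
  (a) [kg⁻¹·m⁻²·s³·A²] · [s] = kg⁻¹·m⁻²·s⁴·A²
  (b) [s] / [kg·m²·s⁻³·A⁻²] = kg⁻¹·m⁻²·s⁴·A²
  (c) A·s·V⁻¹ = A·s·(J·C⁻¹)⁻¹ = kg⁻¹·m⁻²·s⁴·A²
  (d) C·V⁻¹ = s·A·(J·C⁻¹)⁻¹ = kg⁻¹·m⁻²·s⁴·A²
  (e) Ω⁻¹ = (V·A⁻¹)⁻¹ = kg⁻¹·m⁻²·s³·A²
All reduce to kg⁻¹·m⁻²·s⁴·A² except (e), which is kg⁻¹·m⁻²·s³·A².

(e)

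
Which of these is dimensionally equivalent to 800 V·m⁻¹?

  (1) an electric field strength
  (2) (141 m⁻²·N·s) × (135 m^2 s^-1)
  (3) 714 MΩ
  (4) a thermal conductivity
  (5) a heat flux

Reference: V·m⁻¹ = J·C⁻¹·m⁻¹ = kg·m·s⁻³·A⁻¹.
Each option:
  (1) [electric field strength] = kg·m·s⁻³·A⁻¹  ← same
  (2) [kg·m⁻¹·s⁻¹] · [m²·s⁻¹] = kg·m·s⁻²
  (3) Ω = V·A⁻¹ = kg·m²·s⁻³·A⁻²
  (4) [thermal conductivity] = kg·m·s⁻³·K⁻¹
  (5) [heat flux] = kg·s⁻³
Only (1) matches kg·m·s⁻³·A⁻¹.

(1)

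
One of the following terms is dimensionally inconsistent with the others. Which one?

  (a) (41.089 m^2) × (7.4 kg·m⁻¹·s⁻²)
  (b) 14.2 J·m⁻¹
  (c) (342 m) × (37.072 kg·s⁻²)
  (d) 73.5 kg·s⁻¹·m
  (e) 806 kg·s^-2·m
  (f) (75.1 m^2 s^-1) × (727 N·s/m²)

Reduce each to base SI dimensions:
  (a) [m²] · [kg·m⁻¹·s⁻²] = kg·m·s⁻²
  (b) J·m⁻¹ = N·m·m⁻¹ = kg·m·s⁻²
  (c) [m] · [kg·s⁻²] = kg·m·s⁻²
  (d) kg·m·s⁻¹
  (e) kg·m·s⁻²
  (f) [m²·s⁻¹] · [kg·m⁻¹·s⁻¹] = kg·m·s⁻²
All reduce to kg·m·s⁻² except (d), which is kg·m·s⁻¹.

(d)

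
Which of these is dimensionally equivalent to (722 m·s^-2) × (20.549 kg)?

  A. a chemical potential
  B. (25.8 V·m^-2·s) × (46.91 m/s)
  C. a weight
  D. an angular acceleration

Reference: [m·s⁻²] · [kg] = kg·m·s⁻².
Each option:
  A. [chemical potential] = kg·m²·s⁻²·mol⁻¹
  B. [kg·s⁻²·A⁻¹] · [m·s⁻¹] = kg·m·s⁻³·A⁻¹
  C. [weight] = kg·m·s⁻²  ← same
  D. [angular acceleration] = s⁻²
Only C. matches kg·m·s⁻².

C.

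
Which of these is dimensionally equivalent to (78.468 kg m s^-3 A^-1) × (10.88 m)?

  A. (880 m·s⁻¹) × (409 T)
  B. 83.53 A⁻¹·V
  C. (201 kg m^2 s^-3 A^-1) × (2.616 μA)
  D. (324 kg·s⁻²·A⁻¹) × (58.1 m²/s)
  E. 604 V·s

Reference: [kg·m·s⁻³·A⁻¹] · [m] = kg·m²·s⁻³·A⁻¹.
Each option:
  A. [m·s⁻¹] · [kg·s⁻²·A⁻¹] = kg·m·s⁻³·A⁻¹
  B. V·A⁻¹ = J·C⁻¹·A⁻¹ = kg·m²·s⁻³·A⁻²
  C. [kg·m²·s⁻³·A⁻¹] · [A] = kg·m²·s⁻³
  D. [kg·s⁻²·A⁻¹] · [m²·s⁻¹] = kg·m²·s⁻³·A⁻¹  ← same
  E. V·s = J·C⁻¹·s = kg·m²·s⁻²·A⁻¹
Only D. matches kg·m²·s⁻³·A⁻¹.

D.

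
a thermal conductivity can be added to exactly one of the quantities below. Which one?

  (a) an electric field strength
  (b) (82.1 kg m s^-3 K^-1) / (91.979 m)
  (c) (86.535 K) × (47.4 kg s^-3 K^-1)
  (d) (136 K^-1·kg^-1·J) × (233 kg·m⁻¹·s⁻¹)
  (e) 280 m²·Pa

Reference: [thermal conductivity] = kg·m·s⁻³·K⁻¹.
Each option:
  (a) [electric field strength] = kg·m·s⁻³·A⁻¹
  (b) [kg·m·s⁻³·K⁻¹] / [m] = kg·s⁻³·K⁻¹
  (c) [K] · [kg·s⁻³·K⁻¹] = kg·s⁻³
  (d) [m²·s⁻²·K⁻¹] · [kg·m⁻¹·s⁻¹] = kg·m·s⁻³·K⁻¹  ← same
  (e) Pa·m² = N·m⁻²·m² = kg·m·s⁻²
Only (d) matches kg·m·s⁻³·K⁻¹.

(d)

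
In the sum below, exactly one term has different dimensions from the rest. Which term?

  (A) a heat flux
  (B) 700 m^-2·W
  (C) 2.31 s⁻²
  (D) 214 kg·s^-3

(C)

In SI base units:
  (A) [heat flux] = kg·s⁻³
  (B) W·m⁻² = J·s⁻¹·m⁻² = kg·s⁻³
  (C) s⁻²
  (D) kg·s⁻³
All reduce to kg·s⁻³ except (C), which is s⁻².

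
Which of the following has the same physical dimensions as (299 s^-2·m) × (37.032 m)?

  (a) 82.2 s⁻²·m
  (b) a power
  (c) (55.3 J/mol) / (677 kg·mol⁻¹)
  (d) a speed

Reference: [m·s⁻²] · [m] = m²·s⁻².
Each option:
  (a) m·s⁻²
  (b) [power] = kg·m²·s⁻³
  (c) [kg·m²·s⁻²·mol⁻¹] / [kg·mol⁻¹] = m²·s⁻²  ← same
  (d) [speed] = m·s⁻¹
Only (c) matches m²·s⁻².

(c)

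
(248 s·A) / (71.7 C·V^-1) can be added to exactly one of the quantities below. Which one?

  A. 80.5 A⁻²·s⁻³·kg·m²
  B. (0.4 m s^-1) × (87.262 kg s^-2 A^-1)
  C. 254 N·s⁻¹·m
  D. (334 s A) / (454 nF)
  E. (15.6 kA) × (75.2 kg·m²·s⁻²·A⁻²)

D.

Reference: [s·A] / [kg⁻¹·m⁻²·s⁴·A²] = kg·m²·s⁻³·A⁻¹.
Each option:
  A. kg·m²·s⁻³·A⁻²
  B. [m·s⁻¹] · [kg·s⁻²·A⁻¹] = kg·m·s⁻³·A⁻¹
  C. N·m·s⁻¹ = kg·m·s⁻²·m·s⁻¹ = kg·m²·s⁻³
  D. [s·A] / [kg⁻¹·m⁻²·s⁴·A²] = kg·m²·s⁻³·A⁻¹  ← same
  E. [A] · [kg·m²·s⁻²·A⁻²] = kg·m²·s⁻²·A⁻¹
Only D. matches kg·m²·s⁻³·A⁻¹.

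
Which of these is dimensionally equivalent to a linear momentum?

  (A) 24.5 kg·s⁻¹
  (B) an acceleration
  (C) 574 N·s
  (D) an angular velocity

Reference: [linear momentum] = kg·m·s⁻¹.
Each option:
  (A) kg·s⁻¹
  (B) [acceleration] = m·s⁻²
  (C) N·s = kg·m·s⁻²·s = kg·m·s⁻¹  ← same
  (D) [angular velocity] = s⁻¹
Only (C) matches kg·m·s⁻¹.

(C)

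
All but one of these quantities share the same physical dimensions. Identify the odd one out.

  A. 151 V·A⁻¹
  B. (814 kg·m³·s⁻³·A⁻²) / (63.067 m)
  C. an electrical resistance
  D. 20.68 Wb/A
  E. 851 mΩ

In SI base units:
  A. V·A⁻¹ = J·C⁻¹·A⁻¹ = kg·m²·s⁻³·A⁻²
  B. [kg·m³·s⁻³·A⁻²] / [m] = kg·m²·s⁻³·A⁻²
  C. [electrical resistance] = kg·m²·s⁻³·A⁻²
  D. Wb·A⁻¹ = V·s·A⁻¹ = kg·m²·s⁻²·A⁻²
  E. Ω = V·A⁻¹ = kg·m²·s⁻³·A⁻²
All reduce to kg·m²·s⁻³·A⁻² except D., which is kg·m²·s⁻²·A⁻².

D.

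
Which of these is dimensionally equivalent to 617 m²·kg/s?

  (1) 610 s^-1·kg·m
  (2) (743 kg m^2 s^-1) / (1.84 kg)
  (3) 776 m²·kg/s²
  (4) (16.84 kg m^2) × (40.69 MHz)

Reference: kg·m²·s⁻¹.
Each option:
  (1) kg·m·s⁻¹
  (2) [kg·m²·s⁻¹] / [kg] = m²·s⁻¹
  (3) kg·m²·s⁻²
  (4) [kg·m²] · [s⁻¹] = kg·m²·s⁻¹  ← same
Only (4) matches kg·m²·s⁻¹.

(4)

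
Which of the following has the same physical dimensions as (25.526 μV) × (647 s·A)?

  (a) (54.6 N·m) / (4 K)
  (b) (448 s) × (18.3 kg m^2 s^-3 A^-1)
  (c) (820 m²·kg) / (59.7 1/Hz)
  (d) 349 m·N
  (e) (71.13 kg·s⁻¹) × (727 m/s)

Reference: [kg·m²·s⁻³·A⁻¹] · [s·A] = kg·m²·s⁻².
Each option:
  (a) [kg·m²·s⁻²] / [K] = kg·m²·s⁻²·K⁻¹
  (b) [s] · [kg·m²·s⁻³·A⁻¹] = kg·m²·s⁻²·A⁻¹
  (c) [kg·m²] / [s] = kg·m²·s⁻¹
  (d) N·m = kg·m·s⁻²·m = kg·m²·s⁻²  ← same
  (e) [kg·s⁻¹] · [m·s⁻¹] = kg·m·s⁻²
Only (d) matches kg·m²·s⁻².

(d)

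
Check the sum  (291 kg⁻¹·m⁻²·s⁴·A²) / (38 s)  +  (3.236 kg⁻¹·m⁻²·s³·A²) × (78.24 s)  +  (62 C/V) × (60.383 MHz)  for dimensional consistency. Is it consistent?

No

Reduce each to base SI dimensions:
  (291 kg⁻¹·m⁻²·s⁴·A²) / (38 s):  [kg⁻¹·m⁻²·s⁴·A²] / [s] = kg⁻¹·m⁻²·s³·A²
  (3.236 kg⁻¹·m⁻²·s³·A²) × (78.24 s):  [kg⁻¹·m⁻²·s³·A²] · [s] = kg⁻¹·m⁻²·s⁴·A²
  (62 C/V) × (60.383 MHz):  [kg⁻¹·m⁻²·s⁴·A²] · [s⁻¹] = kg⁻¹·m⁻²·s³·A²
The terms do not share a single dimension (kg⁻¹·m⁻²·s³·A² vs kg⁻¹·m⁻²·s⁴·A²).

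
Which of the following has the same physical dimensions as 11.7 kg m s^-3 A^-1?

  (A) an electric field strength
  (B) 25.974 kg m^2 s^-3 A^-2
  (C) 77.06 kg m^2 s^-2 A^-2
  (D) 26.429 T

(A)

Reference: kg·m·s⁻³·A⁻¹.
Each option:
  (A) [electric field strength] = kg·m·s⁻³·A⁻¹  ← same
  (B) kg·m²·s⁻³·A⁻²
  (C) kg·m²·s⁻²·A⁻²
  (D) T = Wb·m⁻² = kg·s⁻²·A⁻¹
Only (A) matches kg·m·s⁻³·A⁻¹.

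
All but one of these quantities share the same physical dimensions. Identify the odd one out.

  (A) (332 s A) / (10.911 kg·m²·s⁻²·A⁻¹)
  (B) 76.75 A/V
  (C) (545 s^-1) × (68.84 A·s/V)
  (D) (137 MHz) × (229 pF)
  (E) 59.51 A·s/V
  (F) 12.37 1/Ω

(E)

Reduce each to base SI dimensions:
  (A) [s·A] / [kg·m²·s⁻²·A⁻¹] = kg⁻¹·m⁻²·s³·A²
  (B) A·V⁻¹ = A·(J·C⁻¹)⁻¹ = kg⁻¹·m⁻²·s³·A²
  (C) [s⁻¹] · [kg⁻¹·m⁻²·s⁴·A²] = kg⁻¹·m⁻²·s³·A²
  (D) [s⁻¹] · [kg⁻¹·m⁻²·s⁴·A²] = kg⁻¹·m⁻²·s³·A²
  (E) A·s·V⁻¹ = A·s·(J·C⁻¹)⁻¹ = kg⁻¹·m⁻²·s⁴·A²
  (F) Ω⁻¹ = (V·A⁻¹)⁻¹ = kg⁻¹·m⁻²·s³·A²
All reduce to kg⁻¹·m⁻²·s³·A² except (E), which is kg⁻¹·m⁻²·s⁴·A².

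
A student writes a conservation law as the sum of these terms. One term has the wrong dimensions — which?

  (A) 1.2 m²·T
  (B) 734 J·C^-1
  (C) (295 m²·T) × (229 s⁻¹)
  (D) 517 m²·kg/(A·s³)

(A)

Dimensions:
  (A) T·m² = Wb·m⁻²·m² = kg·m²·s⁻²·A⁻¹
  (B) J·C⁻¹ = N·m·(s·A)⁻¹ = kg·m²·s⁻³·A⁻¹
  (C) [kg·m²·s⁻²·A⁻¹] · [s⁻¹] = kg·m²·s⁻³·A⁻¹
  (D) kg·m²·s⁻³·A⁻¹
All reduce to kg·m²·s⁻³·A⁻¹ except (A), which is kg·m²·s⁻²·A⁻¹.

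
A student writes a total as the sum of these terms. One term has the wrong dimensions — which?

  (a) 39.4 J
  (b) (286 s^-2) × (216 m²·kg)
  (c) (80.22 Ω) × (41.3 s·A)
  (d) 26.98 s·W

(c)

In SI base units:
  (a) J = N·m = kg·m²·s⁻²
  (b) [s⁻²] · [kg·m²] = kg·m²·s⁻²
  (c) [kg·m²·s⁻³·A⁻²] · [s·A] = kg·m²·s⁻²·A⁻¹
  (d) W·s = J·s⁻¹·s = kg·m²·s⁻²
All reduce to kg·m²·s⁻² except (c), which is kg·m²·s⁻²·A⁻¹.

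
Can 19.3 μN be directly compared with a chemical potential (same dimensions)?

No

Dimensions:
  19.3 μN:  N = kg·m·s⁻²
  a chemical potential:  [chemical potential] = kg·m²·s⁻²·mol⁻¹
kg·m·s⁻² ≠ kg·m²·s⁻²·mol⁻¹, so they cannot be added.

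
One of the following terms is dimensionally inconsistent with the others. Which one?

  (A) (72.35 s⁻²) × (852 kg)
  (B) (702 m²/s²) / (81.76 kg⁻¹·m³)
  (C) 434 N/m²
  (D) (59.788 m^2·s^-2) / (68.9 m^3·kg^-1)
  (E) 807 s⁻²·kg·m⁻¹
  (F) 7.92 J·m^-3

(A)

Work out the base dimensions of each:
  (A) [s⁻²] · [kg] = kg·s⁻²
  (B) [m²·s⁻²] / [kg⁻¹·m³] = kg·m⁻¹·s⁻²
  (C) N·m⁻² = kg·m·s⁻²·m⁻² = kg·m⁻¹·s⁻²
  (D) [m²·s⁻²] / [kg⁻¹·m³] = kg·m⁻¹·s⁻²
  (E) kg·m⁻¹·s⁻²
  (F) J·m⁻³ = N·m·m⁻³ = kg·m⁻¹·s⁻²
All reduce to kg·m⁻¹·s⁻² except (A), which is kg·s⁻².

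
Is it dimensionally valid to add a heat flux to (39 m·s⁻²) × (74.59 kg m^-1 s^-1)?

Reduce each to base SI dimensions:
  a heat flux:  [heat flux] = kg·s⁻³
  (39 m·s⁻²) × (74.59 kg m^-1 s^-1):  [m·s⁻²] · [kg·m⁻¹·s⁻¹] = kg·s⁻³
Both are kg·s⁻³, so they have the same dimensions and can be added.

Yes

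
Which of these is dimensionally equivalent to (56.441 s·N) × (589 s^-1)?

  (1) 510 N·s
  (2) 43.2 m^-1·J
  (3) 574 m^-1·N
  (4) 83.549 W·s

Reference: [kg·m·s⁻¹] · [s⁻¹] = kg·m·s⁻².
Each option:
  (1) N·s = kg·m·s⁻²·s = kg·m·s⁻¹
  (2) J·m⁻¹ = N·m·m⁻¹ = kg·m·s⁻²  ← same
  (3) N·m⁻¹ = kg·m·s⁻²·m⁻¹ = kg·s⁻²
  (4) W·s = J·s⁻¹·s = kg·m²·s⁻²
Only (2) matches kg·m·s⁻².

(2)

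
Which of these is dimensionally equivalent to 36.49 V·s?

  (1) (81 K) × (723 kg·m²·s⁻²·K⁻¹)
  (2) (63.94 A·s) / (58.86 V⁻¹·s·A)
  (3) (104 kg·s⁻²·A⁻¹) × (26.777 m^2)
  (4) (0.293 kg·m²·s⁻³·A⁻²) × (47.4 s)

Reference: V·s = J·C⁻¹·s = kg·m²·s⁻²·A⁻¹.
Each option:
  (1) [K] · [kg·m²·s⁻²·K⁻¹] = kg·m²·s⁻²
  (2) [s·A] / [kg⁻¹·m⁻²·s⁴·A²] = kg·m²·s⁻³·A⁻¹
  (3) [kg·s⁻²·A⁻¹] · [m²] = kg·m²·s⁻²·A⁻¹  ← same
  (4) [kg·m²·s⁻³·A⁻²] · [s] = kg·m²·s⁻²·A⁻²
Only (3) matches kg·m²·s⁻²·A⁻¹.

(3)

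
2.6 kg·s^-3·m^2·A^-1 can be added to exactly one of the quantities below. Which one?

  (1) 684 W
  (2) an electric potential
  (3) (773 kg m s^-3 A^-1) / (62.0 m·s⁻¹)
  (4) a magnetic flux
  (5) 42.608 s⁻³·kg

Reference: kg·m²·s⁻³·A⁻¹.
Each option:
  (1) W = J·s⁻¹ = kg·m²·s⁻³
  (2) [electric potential] = kg·m²·s⁻³·A⁻¹  ← same
  (3) [kg·m·s⁻³·A⁻¹] / [m·s⁻¹] = kg·s⁻²·A⁻¹
  (4) [magnetic flux] = kg·m²·s⁻²·A⁻¹
  (5) kg·s⁻³
Only (2) matches kg·m²·s⁻³·A⁻¹.

(2)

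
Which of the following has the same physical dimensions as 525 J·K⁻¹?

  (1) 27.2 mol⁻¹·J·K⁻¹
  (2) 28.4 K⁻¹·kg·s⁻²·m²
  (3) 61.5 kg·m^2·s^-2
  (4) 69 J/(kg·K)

(2)

Reference: J·K⁻¹ = N·m·K⁻¹ = kg·m²·s⁻²·K⁻¹.
Each option:
  (1) J·mol⁻¹·K⁻¹ = N·m·mol⁻¹·K⁻¹ = kg·m²·s⁻²·K⁻¹·mol⁻¹
  (2) kg·m²·s⁻²·K⁻¹  ← same
  (3) kg·m²·s⁻²
  (4) J·kg⁻¹·K⁻¹ = N·m·kg⁻¹·K⁻¹ = m²·s⁻²·K⁻¹
Only (2) matches kg·m²·s⁻²·K⁻¹.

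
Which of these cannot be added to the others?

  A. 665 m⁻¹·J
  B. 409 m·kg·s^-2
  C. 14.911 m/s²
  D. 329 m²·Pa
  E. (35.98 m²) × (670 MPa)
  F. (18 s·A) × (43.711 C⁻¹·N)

Work out the base dimensions of each:
  A. J·m⁻¹ = N·m·m⁻¹ = kg·m·s⁻²
  B. kg·m·s⁻²
  C. m·s⁻²
  D. Pa·m² = N·m⁻²·m² = kg·m·s⁻²
  E. [m²] · [kg·m⁻¹·s⁻²] = kg·m·s⁻²
  F. [s·A] · [kg·m·s⁻³·A⁻¹] = kg·m·s⁻²
All reduce to kg·m·s⁻² except C., which is m·s⁻².

C.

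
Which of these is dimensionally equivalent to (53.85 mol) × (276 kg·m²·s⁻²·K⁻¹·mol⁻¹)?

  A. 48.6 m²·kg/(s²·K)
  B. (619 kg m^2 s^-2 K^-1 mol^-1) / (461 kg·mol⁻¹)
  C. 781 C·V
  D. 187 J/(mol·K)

Reference: [mol] · [kg·m²·s⁻²·K⁻¹·mol⁻¹] = kg·m²·s⁻²·K⁻¹.
Each option:
  A. kg·m²·s⁻²·K⁻¹  ← same
  B. [kg·m²·s⁻²·K⁻¹·mol⁻¹] / [kg·mol⁻¹] = m²·s⁻²·K⁻¹
  C. C·V = s·A·J·C⁻¹ = kg·m²·s⁻²
  D. J·mol⁻¹·K⁻¹ = N·m·mol⁻¹·K⁻¹ = kg·m²·s⁻²·K⁻¹·mol⁻¹
Only A. matches kg·m²·s⁻²·K⁻¹.

A.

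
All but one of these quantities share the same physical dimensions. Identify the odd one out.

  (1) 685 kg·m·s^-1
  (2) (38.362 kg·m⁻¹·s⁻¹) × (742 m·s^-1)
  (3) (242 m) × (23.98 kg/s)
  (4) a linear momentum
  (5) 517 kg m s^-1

(2)

Reduce each to base SI dimensions:
  (1) kg·m·s⁻¹
  (2) [kg·m⁻¹·s⁻¹] · [m·s⁻¹] = kg·s⁻²
  (3) [m] · [kg·s⁻¹] = kg·m·s⁻¹
  (4) [linear momentum] = kg·m·s⁻¹
  (5) kg·m·s⁻¹
All reduce to kg·m·s⁻¹ except (2), which is kg·s⁻².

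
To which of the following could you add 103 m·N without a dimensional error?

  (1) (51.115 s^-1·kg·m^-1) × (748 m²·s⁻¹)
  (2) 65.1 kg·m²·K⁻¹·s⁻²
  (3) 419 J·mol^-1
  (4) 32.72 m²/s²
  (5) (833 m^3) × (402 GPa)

(5)

Reference: N·m = kg·m·s⁻²·m = kg·m²·s⁻².
Each option:
  (1) [kg·m⁻¹·s⁻¹] · [m²·s⁻¹] = kg·m·s⁻²
  (2) kg·m²·s⁻²·K⁻¹
  (3) J·mol⁻¹ = N·m·mol⁻¹ = kg·m²·s⁻²·mol⁻¹
  (4) m²·s⁻²
  (5) [m³] · [kg·m⁻¹·s⁻²] = kg·m²·s⁻²  ← same
Only (5) matches kg·m²·s⁻².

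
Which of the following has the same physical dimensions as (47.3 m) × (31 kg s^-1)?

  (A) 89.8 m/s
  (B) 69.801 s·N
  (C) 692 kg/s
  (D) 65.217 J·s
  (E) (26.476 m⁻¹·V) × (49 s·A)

(B)

Reference: [m] · [kg·s⁻¹] = kg·m·s⁻¹.
Each option:
  (A) m·s⁻¹
  (B) N·s = kg·m·s⁻²·s = kg·m·s⁻¹  ← same
  (C) kg·s⁻¹
  (D) J·s = N·m·s = kg·m²·s⁻¹
  (E) [kg·m·s⁻³·A⁻¹] · [s·A] = kg·m·s⁻²
Only (B) matches kg·m·s⁻¹.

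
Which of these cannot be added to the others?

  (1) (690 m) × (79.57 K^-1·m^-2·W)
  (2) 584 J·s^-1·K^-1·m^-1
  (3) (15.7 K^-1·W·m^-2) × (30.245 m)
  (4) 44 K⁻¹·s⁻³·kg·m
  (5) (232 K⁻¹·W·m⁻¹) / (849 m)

(5)

In SI base units:
  (1) [m] · [kg·s⁻³·K⁻¹] = kg·m·s⁻³·K⁻¹
  (2) J·s⁻¹·m⁻¹·K⁻¹ = N·m·s⁻¹·m⁻¹·K⁻¹ = kg·m·s⁻³·K⁻¹
  (3) [kg·s⁻³·K⁻¹] · [m] = kg·m·s⁻³·K⁻¹
  (4) kg·m·s⁻³·K⁻¹
  (5) [kg·m·s⁻³·K⁻¹] / [m] = kg·s⁻³·K⁻¹
All reduce to kg·m·s⁻³·K⁻¹ except (5), which is kg·s⁻³·K⁻¹.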